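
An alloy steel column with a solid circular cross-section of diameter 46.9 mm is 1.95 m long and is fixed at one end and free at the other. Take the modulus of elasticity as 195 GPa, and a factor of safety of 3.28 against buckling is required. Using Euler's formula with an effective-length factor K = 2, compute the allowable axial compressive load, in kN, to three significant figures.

I = πd⁴/64 = π×46.9⁴/64 = 237500 mm⁴.
Effective length L_e = KL = 2×1.95 m = 3900 mm.
Euler critical load P_cr = π²EI/L_e² = π²×195000×237500/3900² = 30050 N.
P_allow = P_cr/n = 30050/3.28 = 9162 N.

P_allow = 9.16 kN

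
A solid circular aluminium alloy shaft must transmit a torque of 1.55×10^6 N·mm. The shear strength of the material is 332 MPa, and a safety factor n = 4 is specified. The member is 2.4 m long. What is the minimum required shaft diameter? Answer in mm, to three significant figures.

d = 45.6 mm

Allowable shear stress τ_allow = 332/4 = 83.00 MPa.
For a solid shaft τ = 16T/(πd³), so d³ = 16T/(π τ_allow) = 16×1550000/(π×83.00) = 95110 mm³.
d = (95110)^(1/3) = 45.65 mm.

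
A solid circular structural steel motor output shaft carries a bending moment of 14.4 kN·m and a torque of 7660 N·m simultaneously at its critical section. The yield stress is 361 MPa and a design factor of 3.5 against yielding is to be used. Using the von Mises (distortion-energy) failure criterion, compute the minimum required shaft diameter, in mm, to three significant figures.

d = 116 mm

σ_allow = σ_y/n = 361/3.5 = 103.1 MPa.
For a solid shaft σ_b = 32M/(πd³) and τ = 16T/(πd³), so the von Mises stress is σ' = (16/πd³)·√(4M²+3T²).
√(4M²+3T²) = √(4×(1.440×10^7)² + 3×(7.660×10^6)²) = 3.171×10^7 N·mm.
d³ = 16×3.171×10^7/(π×103.1) = 1.566×10^6 mm³.
d = 116.1 mm.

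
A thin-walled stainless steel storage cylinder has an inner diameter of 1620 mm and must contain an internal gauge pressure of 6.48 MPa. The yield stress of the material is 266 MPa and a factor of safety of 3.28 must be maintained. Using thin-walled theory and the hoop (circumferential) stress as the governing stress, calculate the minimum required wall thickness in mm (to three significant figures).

t = 64.7 mm

σ_allow = 266/3.28 = 81.10 MPa.
Hoop stress σ_h = pD/(2t), so t = pD/(2σ_allow) = 6.48×1620/(2×81.10) = 64.72 mm.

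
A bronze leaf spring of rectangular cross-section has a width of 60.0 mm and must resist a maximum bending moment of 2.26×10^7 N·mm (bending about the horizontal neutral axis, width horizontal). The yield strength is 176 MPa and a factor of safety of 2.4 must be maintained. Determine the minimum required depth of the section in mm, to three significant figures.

σ_allow = 176/2.4 = 73.33 MPa.
For a rectangular section σ = 6M/(bh²), so h² = 6M/(b σ_allow) = 6×2.2600×10^7/(60.0×73.33) = 30820 mm².
h = 175.6 mm.

h = 176 mm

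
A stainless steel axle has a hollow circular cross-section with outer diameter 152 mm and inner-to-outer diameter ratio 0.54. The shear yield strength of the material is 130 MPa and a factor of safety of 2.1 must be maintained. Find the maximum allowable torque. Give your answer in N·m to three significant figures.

T_allow = 39100 N·m

τ_allow = 130/2.1 = 61.90 MPa.
For a hollow shaft T_allow = τ_allow·πd_o³(1−k⁴)/16 with 1−k⁴ = 0.9150, so πd_o³(1−k⁴)/16 = 630900 mm³.
T_allow = 61.90×630900 = 3.906×10^7 N·mm = 39060 N·m.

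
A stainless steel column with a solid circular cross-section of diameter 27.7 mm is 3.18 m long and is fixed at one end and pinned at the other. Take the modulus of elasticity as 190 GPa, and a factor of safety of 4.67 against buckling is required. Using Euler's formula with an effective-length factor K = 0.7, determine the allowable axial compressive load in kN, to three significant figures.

I = πd⁴/64 = π×27.7⁴/64 = 28900 mm⁴.
Effective length L_e = KL = 0.7×3.18 m = 2226 mm.
Euler critical load P_cr = π²EI/L_e² = π²×190000×28900/2226² = 10940 N.
P_allow = P_cr/n = 10940/4.67 = 2342 N.

P_allow = 2.34 kN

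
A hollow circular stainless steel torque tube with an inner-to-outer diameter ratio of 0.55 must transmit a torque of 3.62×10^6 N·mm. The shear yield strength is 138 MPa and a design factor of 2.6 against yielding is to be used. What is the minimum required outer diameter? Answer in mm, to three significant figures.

d_o = 72.6 mm

τ_allow = 138/2.6 = 53.08 MPa.
For a hollow shaft τ = 16T/[πd_o³(1−k⁴)] with k = 0.55, so 1−k⁴ = 0.9085.
d_o³ = 16T/[π τ_allow (1−k⁴)] = 16×3620000/(π×53.08×0.9085) = 382300 mm³.
d_o = 72.58 mm.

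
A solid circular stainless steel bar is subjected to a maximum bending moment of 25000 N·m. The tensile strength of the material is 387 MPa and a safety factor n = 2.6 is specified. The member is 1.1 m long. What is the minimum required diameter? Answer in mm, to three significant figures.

d = 120 mm

σ_allow = 387/2.6 = 148.8 MPa.
For a solid circular section σ = 32M/(πd³), so d³ = 32M/(π σ_allow) = 32×2.5000×10^7/(π×148.8) = 1.711×10^6 mm³.
d = 119.6 mm.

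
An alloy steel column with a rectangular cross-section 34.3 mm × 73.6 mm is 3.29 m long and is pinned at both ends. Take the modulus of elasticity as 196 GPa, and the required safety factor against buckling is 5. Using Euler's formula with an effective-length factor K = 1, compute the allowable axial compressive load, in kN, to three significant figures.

P_allow = 8.85 kN

Buckling occurs about the weak axis: I_min = h·b³/12 = 73.6×34.3³/12 = 247500 mm⁴ (b = 34.3 mm is the smaller dimension).
Effective length L_e = KL = 1×3.29 m = 3290 mm.
Euler critical load P_cr = π²EI/L_e² = π²×196000×247500/3290² = 44230 N.
P_allow = P_cr/n = 44230/5 = 8847 N.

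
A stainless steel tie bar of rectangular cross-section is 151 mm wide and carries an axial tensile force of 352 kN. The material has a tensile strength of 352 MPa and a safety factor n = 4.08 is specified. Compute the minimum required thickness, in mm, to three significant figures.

σ_allow = 352/4.08 = 86.27 MPa.
Required area A = F/σ_allow = 352000/86.27 = 4080 mm².
t = A/w = 4080/151 = 27.02 mm.

t = 27.0 mm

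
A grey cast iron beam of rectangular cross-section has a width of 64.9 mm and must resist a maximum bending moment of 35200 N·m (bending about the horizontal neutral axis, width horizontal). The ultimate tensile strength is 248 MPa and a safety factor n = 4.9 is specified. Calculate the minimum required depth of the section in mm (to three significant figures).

σ_allow = 248/4.9 = 50.61 MPa.
For a rectangular section σ = 6M/(bh²), so h² = 6M/(b σ_allow) = 6×3.5200×10^7/(64.9×50.61) = 64300 mm².
h = 253.6 mm.

h = 254 mm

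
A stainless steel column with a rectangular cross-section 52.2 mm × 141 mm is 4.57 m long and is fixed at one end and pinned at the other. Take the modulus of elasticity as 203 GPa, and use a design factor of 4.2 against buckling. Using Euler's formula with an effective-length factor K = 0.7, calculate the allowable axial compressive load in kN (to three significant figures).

Buckling occurs about the weak axis: I_min = h·b³/12 = 141×52.2³/12 = 1.671×10^6 mm⁴ (b = 52.2 mm is the smaller dimension).
Effective length L_e = KL = 0.7×4.57 m = 3199 mm.
Euler critical load P_cr = π²EI/L_e² = π²×203000×1.671×10^6/3199² = 327200 N.
P_allow = P_cr/n = 327200/4.2 = 77910 N.

P_allow = 77.9 kN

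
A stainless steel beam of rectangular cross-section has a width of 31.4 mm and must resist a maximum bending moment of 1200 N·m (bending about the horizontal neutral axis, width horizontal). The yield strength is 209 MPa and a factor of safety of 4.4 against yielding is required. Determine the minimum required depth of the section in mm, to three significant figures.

σ_allow = 209/4.4 = 47.50 MPa.
For a rectangular section σ = 6M/(bh²), so h² = 6M/(b σ_allow) = 6×1200000/(31.4×47.50) = 4827 mm².
h = 69.48 mm.

h = 69.5 mm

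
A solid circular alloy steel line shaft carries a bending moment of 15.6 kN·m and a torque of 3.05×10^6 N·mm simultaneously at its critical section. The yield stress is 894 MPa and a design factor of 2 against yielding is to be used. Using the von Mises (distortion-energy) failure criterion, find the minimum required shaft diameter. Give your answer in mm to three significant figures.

d = 71.2 mm

σ_allow = σ_y/n = 894/2 = 447.0 MPa.
For a solid shaft σ_b = 32M/(πd³) and τ = 16T/(πd³), so the von Mises stress is σ' = (16/πd³)·√(4M²+3T²).
√(4M²+3T²) = √(4×(1.560×10^7)² + 3×(3.050×10^6)²) = 3.164×10^7 N·mm.
d³ = 16×3.164×10^7/(π×447.0) = 360500 mm³.
d = 71.17 mm.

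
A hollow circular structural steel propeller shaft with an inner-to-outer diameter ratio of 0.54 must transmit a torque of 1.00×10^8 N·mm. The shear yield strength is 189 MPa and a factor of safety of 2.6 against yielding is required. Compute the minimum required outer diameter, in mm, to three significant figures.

d_o = 197 mm

τ_allow = 189/2.6 = 72.69 MPa.
For a hollow shaft τ = 16T/[πd_o³(1−k⁴)] with k = 0.54, so 1−k⁴ = 0.9150.
d_o³ = 16T/[π τ_allow (1−k⁴)] = 16×1.0000×10^8/(π×72.69×0.9150) = 7.657×10^6 mm³.
d_o = 197.1 mm.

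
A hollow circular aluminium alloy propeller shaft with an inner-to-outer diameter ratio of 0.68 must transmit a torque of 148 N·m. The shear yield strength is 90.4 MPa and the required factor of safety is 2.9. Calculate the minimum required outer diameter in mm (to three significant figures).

τ_allow = 90.4/2.9 = 31.17 MPa.
For a hollow shaft τ = 16T/[πd_o³(1−k⁴)] with k = 0.68, so 1−k⁴ = 0.7862.
d_o³ = 16T/[π τ_allow (1−k⁴)] = 16×148000/(π×31.17×0.7862) = 30760 mm³.
d_o = 31.33 mm.

d_o = 31.3 mm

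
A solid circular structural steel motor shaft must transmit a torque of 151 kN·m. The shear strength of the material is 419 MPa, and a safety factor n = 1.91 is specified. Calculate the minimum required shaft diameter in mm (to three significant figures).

Allowable shear stress τ_allow = 419/1.91 = 219.4 MPa.
For a solid shaft τ = 16T/(πd³), so d³ = 16T/(π τ_allow) = 16×1.5100×10^8/(π×219.4) = 3.506×10^6 mm³.
d = (3.506×10^6)^(1/3) = 151.9 mm.

d = 152 mm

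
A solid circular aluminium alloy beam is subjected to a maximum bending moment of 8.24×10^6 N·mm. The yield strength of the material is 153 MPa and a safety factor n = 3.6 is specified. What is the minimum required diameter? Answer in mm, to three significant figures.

d = 125 mm

σ_allow = 153/3.6 = 42.50 MPa.
For a solid circular section σ = 32M/(πd³), so d³ = 32M/(π σ_allow) = 32×8240000/(π×42.50) = 1.975×10^6 mm³.
d = 125.5 mm.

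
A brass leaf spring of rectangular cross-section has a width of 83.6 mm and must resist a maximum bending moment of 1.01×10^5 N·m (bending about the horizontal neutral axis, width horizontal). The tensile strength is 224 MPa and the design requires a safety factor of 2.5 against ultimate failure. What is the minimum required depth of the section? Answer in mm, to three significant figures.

h = 284 mm

σ_allow = 224/2.5 = 89.60 MPa.
For a rectangular section σ = 6M/(bh²), so h² = 6M/(b σ_allow) = 6×1.0100×10^8/(83.6×89.60) = 80900 mm².
h = 284.4 mm.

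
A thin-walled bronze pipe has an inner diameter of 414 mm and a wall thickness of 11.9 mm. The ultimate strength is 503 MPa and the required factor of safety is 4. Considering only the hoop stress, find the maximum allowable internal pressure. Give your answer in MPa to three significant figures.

p_allow = 7.23 MPa

σ_allow = 503/4 = 125.8 MPa.
σ_h = pD/(2t) → p_allow = 2σ_allow t/D = 2×125.8×11.9/414 = 7.229 MPa.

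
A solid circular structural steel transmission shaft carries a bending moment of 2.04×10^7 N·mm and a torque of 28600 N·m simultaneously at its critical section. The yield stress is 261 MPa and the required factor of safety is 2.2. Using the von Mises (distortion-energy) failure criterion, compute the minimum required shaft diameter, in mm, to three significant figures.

σ_allow = σ_y/n = 261/2.2 = 118.6 MPa.
For a solid shaft σ_b = 32M/(πd³) and τ = 16T/(πd³), so the von Mises stress is σ' = (16/πd³)·√(4M²+3T²).
√(4M²+3T²) = √(4×(2.040×10^7)² + 3×(2.860×10^7)²) = 6.418×10^7 N·mm.
d³ = 16×6.418×10^7/(π×118.6) = 2.755×10^6 mm³.
d = 140.2 mm.

d = 140 mm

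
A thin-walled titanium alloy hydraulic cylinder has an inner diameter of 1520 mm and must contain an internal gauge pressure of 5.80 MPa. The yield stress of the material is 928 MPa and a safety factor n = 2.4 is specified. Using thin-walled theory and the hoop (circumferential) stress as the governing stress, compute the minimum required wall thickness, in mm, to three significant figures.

σ_allow = 928/2.4 = 386.7 MPa.
Hoop stress σ_h = pD/(2t), so t = pD/(2σ_allow) = 5.80×1520/(2×386.7) = 11.40 mm.

t = 11.4 mm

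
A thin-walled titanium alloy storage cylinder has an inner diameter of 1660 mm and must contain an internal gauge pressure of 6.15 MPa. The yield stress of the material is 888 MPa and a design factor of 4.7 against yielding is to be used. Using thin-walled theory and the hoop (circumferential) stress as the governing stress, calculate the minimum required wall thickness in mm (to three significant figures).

t = 27.0 mm

σ_allow = 888/4.7 = 188.9 MPa.
Hoop stress σ_h = pD/(2t), so t = pD/(2σ_allow) = 6.15×1660/(2×188.9) = 27.02 mm.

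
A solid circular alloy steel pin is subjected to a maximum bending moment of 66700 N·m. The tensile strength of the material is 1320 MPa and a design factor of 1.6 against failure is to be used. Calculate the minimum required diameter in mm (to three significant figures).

σ_allow = 1320/1.6 = 825.0 MPa.
For a solid circular section σ = 32M/(πd³), so d³ = 32M/(π σ_allow) = 32×6.6700×10^7/(π×825.0) = 823500 mm³.
d = 93.73 mm.

d = 93.7 mm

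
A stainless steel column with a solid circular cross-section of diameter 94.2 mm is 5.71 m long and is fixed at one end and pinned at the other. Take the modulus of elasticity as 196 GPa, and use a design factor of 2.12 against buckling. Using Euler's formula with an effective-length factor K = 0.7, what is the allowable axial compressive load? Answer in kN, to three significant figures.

P_allow = 221 kN

I = πd⁴/64 = π×94.2⁴/64 = 3.865×10^6 mm⁴.
Effective length L_e = KL = 0.7×5.71 m = 3997 mm.
Euler critical load P_cr = π²EI/L_e² = π²×196000×3.865×10^6/3997² = 468000 N.
P_allow = P_cr/n = 468000/2.12 = 220800 N.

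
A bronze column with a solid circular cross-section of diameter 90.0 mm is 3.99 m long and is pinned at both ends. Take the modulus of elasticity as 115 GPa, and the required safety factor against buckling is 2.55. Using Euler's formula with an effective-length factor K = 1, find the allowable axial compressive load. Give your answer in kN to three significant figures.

I = πd⁴/64 = π×90.0⁴/64 = 3.221×10^6 mm⁴.
Effective length L_e = KL = 1×3.99 m = 3990 mm.
Euler critical load P_cr = π²EI/L_e² = π²×115000×3.221×10^6/3990² = 229600 N.
P_allow = P_cr/n = 229600/2.55 = 90040 N.

P_allow = 90.0 kN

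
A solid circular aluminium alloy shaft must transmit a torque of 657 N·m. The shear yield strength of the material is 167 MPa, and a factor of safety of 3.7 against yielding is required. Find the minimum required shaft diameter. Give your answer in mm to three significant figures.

d = 42.0 mm

Allowable shear stress τ_allow = 167/3.7 = 45.14 MPa.
For a solid shaft τ = 16T/(πd³), so d³ = 16T/(π τ_allow) = 16×657000/(π×45.14) = 74130 mm³.
d = (74130)^(1/3) = 42.01 mm.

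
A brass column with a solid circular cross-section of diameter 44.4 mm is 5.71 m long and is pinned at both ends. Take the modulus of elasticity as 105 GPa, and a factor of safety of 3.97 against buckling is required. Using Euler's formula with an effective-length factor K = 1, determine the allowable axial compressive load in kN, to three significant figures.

I = πd⁴/64 = π×44.4⁴/64 = 190800 mm⁴.
Effective length L_e = KL = 1×5.71 m = 5710 mm.
Euler critical load P_cr = π²EI/L_e² = π²×105000×190800/5710² = 6063 N.
P_allow = P_cr/n = 6063/3.97 = 1527 N.

P_allow = 1.53 kN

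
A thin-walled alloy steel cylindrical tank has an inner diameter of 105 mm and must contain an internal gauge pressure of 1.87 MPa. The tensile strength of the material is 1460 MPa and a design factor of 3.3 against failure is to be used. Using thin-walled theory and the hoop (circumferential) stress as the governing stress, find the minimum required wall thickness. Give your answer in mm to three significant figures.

t = 0.222 mm

σ_allow = 1460/3.3 = 442.4 MPa.
Hoop stress σ_h = pD/(2t), so t = pD/(2σ_allow) = 1.87×105/(2×442.4) = 0.2219 mm.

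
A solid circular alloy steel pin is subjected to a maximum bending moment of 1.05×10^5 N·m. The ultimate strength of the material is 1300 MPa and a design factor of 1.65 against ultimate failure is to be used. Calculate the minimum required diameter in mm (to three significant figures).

d = 111 mm

σ_allow = 1300/1.65 = 787.9 MPa.
For a solid circular section σ = 32M/(πd³), so d³ = 32M/(π σ_allow) = 32×1.0500×10^8/(π×787.9) = 1.357×10^6 mm³.
d = 110.7 mm.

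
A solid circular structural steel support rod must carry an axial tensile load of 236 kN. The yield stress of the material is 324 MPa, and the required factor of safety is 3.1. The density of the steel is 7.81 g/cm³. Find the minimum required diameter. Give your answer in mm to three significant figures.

d = 53.6 mm

Allowable stress σ_allow = 324/3.1 = 104.5 MPa.
Required area A = F/σ_allow = 236000/104.5 = 2258 mm².
A = πd²/4 → d = √(4A/π) = 53.62 mm.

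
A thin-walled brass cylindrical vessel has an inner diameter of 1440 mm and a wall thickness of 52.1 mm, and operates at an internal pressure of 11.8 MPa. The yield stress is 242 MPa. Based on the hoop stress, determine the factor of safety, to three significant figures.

σ_h = pD/(2t) = 11.8×1440/(2×52.1) = 163.1 MPa.
n = 242/163.1 = 1.484.

n = 1.48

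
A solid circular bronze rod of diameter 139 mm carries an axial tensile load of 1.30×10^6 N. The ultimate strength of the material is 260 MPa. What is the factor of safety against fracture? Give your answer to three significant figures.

n = 3.03

A = πd²/4 = 15170 mm².
σ = F/A = 1300000/15170 = 85.67 MPa.
n = 260/85.67 = 3.035.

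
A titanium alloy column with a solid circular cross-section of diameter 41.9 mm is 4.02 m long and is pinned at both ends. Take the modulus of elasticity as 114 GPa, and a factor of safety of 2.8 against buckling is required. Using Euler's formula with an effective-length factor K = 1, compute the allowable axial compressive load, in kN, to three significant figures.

I = πd⁴/64 = π×41.9⁴/64 = 151300 mm⁴.
Effective length L_e = KL = 1×4.02 m = 4020 mm.
Euler critical load P_cr = π²EI/L_e² = π²×114000×151300/4020² = 10530 N.
P_allow = P_cr/n = 10530/2.8 = 3762 N.

P_allow = 3.76 kN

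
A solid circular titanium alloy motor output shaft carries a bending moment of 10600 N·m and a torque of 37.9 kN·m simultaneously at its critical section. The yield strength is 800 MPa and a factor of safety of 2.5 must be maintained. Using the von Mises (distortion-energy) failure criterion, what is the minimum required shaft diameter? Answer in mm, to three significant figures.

σ_allow = σ_y/n = 800/2.5 = 320.0 MPa.
For a solid shaft σ_b = 32M/(πd³) and τ = 16T/(πd³), so the von Mises stress is σ' = (16/πd³)·√(4M²+3T²).
√(4M²+3T²) = √(4×(1.060×10^7)² + 3×(3.790×10^7)²) = 6.898×10^7 N·mm.
d³ = 16×6.898×10^7/(π×320.0) = 1.098×10^6 mm³.
d = 103.2 mm.

d = 103 mm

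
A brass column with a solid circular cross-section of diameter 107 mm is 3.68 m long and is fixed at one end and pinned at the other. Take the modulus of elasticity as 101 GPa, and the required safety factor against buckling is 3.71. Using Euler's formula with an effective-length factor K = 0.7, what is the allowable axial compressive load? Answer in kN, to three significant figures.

I = πd⁴/64 = π×107⁴/64 = 6.434×10^6 mm⁴.
Effective length L_e = KL = 0.7×3.68 m = 2576 mm.
Euler critical load P_cr = π²EI/L_e² = π²×101000×6.434×10^6/2576² = 966600 N.
P_allow = P_cr/n = 966600/3.71 = 260500 N.

P_allow = 261 kN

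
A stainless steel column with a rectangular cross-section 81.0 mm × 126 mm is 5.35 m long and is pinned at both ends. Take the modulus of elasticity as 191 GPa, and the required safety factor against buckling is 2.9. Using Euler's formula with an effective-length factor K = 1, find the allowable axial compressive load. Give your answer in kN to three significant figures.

Buckling occurs about the weak axis: I_min = h·b³/12 = 126×81.0³/12 = 5.580×10^6 mm⁴ (b = 81.0 mm is the smaller dimension).
Effective length L_e = KL = 1×5.35 m = 5350 mm.
Euler critical load P_cr = π²EI/L_e² = π²×191000×5.580×10^6/5350² = 367500 N.
P_allow = P_cr/n = 367500/2.9 = 126700 N.

P_allow = 127 kN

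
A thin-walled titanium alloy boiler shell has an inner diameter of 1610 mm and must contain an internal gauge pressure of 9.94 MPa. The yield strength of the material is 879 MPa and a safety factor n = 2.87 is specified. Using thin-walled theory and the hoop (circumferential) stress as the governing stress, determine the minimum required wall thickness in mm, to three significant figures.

σ_allow = 879/2.87 = 306.3 MPa.
Hoop stress σ_h = pD/(2t), so t = pD/(2σ_allow) = 9.94×1610/(2×306.3) = 26.13 mm.

t = 26.1 mm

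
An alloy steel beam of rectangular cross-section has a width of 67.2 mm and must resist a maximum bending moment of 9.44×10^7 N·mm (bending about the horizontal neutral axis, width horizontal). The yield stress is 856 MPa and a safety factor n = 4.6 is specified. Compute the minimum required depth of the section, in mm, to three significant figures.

h = 213 mm

σ_allow = 856/4.6 = 186.1 MPa.
For a rectangular section σ = 6M/(bh²), so h² = 6M/(b σ_allow) = 6×9.4400×10^7/(67.2×186.1) = 45290 mm².
h = 212.8 mm.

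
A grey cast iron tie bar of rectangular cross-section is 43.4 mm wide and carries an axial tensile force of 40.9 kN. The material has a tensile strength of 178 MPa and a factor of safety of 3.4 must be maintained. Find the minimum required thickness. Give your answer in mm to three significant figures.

t = 18.0 mm

σ_allow = 178/3.4 = 52.35 MPa.
Required area A = F/σ_allow = 40900/52.35 = 781.2 mm².
t = A/w = 781.2/43.4 = 18.00 mm.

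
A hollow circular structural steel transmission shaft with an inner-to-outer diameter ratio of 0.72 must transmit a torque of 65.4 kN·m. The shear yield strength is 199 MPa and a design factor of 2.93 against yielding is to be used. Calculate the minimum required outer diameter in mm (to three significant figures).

τ_allow = 199/2.93 = 67.92 MPa.
For a hollow shaft τ = 16T/[πd_o³(1−k⁴)] with k = 0.72, so 1−k⁴ = 0.7313.
d_o³ = 16T/[π τ_allow (1−k⁴)] = 16×6.5400×10^7/(π×67.92×0.7313) = 6.706×10^6 mm³.
d_o = 188.6 mm.

d_o = 189 mm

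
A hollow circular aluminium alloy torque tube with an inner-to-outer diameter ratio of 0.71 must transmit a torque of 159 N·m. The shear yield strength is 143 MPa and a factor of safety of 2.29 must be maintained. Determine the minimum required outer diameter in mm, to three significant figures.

τ_allow = 143/2.29 = 62.45 MPa.
For a hollow shaft τ = 16T/[πd_o³(1−k⁴)] with k = 0.71, so 1−k⁴ = 0.7459.
d_o³ = 16T/[π τ_allow (1−k⁴)] = 16×159000/(π×62.45×0.7459) = 17390 mm³.
d_o = 25.91 mm.

d_o = 25.9 mm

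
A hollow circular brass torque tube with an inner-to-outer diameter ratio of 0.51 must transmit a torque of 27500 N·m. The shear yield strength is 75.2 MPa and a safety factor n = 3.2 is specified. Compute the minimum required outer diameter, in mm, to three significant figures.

τ_allow = 75.2/3.2 = 23.50 MPa.
For a hollow shaft τ = 16T/[πd_o³(1−k⁴)] with k = 0.51, so 1−k⁴ = 0.9323.
d_o³ = 16T/[π τ_allow (1−k⁴)] = 16×2.7500×10^7/(π×23.50×0.9323) = 6.392×10^6 mm³.
d_o = 185.6 mm.

d_o = 186 mm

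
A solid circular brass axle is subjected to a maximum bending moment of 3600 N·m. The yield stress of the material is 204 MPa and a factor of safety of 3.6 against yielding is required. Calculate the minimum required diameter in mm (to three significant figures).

σ_allow = 204/3.6 = 56.67 MPa.
For a solid circular section σ = 32M/(πd³), so d³ = 32M/(π σ_allow) = 32×3600000/(π×56.67) = 647100 mm³.
d = 86.50 mm.

d = 86.5 mm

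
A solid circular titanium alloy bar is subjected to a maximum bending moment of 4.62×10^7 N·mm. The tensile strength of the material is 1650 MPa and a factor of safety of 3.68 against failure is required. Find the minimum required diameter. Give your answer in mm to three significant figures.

d = 102 mm

σ_allow = 1650/3.68 = 448.4 MPa.
For a solid circular section σ = 32M/(πd³), so d³ = 32M/(π σ_allow) = 32×4.6200×10^7/(π×448.4) = 1.050×10^6 mm³.
d = 101.6 mm.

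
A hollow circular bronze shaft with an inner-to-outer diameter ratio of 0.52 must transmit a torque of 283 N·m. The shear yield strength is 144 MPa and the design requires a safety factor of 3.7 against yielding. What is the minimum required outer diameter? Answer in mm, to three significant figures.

τ_allow = 144/3.7 = 38.92 MPa.
For a hollow shaft τ = 16T/[πd_o³(1−k⁴)] with k = 0.52, so 1−k⁴ = 0.9269.
d_o³ = 16T/[π τ_allow (1−k⁴)] = 16×283000/(π×38.92×0.9269) = 39950 mm³.
d_o = 34.19 mm.

d_o = 34.2 mm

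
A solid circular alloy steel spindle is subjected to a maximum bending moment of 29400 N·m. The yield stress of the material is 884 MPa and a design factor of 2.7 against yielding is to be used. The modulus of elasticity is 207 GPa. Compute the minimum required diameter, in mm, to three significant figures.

σ_allow = 884/2.7 = 327.4 MPa.
For a solid circular section σ = 32M/(πd³), so d³ = 32M/(π σ_allow) = 32×2.9400×10^7/(π×327.4) = 914700 mm³.
d = 97.07 mm.

d = 97.1 mm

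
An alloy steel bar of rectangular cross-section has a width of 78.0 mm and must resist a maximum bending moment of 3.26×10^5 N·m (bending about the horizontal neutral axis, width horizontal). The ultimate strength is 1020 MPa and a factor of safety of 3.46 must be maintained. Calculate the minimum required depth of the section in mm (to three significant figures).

h = 292 mm

σ_allow = 1020/3.46 = 294.8 MPa.
For a rectangular section σ = 6M/(bh²), so h² = 6M/(b σ_allow) = 6×3.2600×10^8/(78.0×294.8) = 85060 mm².
h = 291.7 mm.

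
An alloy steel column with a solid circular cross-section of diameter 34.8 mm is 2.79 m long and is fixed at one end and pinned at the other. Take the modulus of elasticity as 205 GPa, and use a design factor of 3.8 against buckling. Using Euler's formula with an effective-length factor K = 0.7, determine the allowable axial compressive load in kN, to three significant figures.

P_allow = 10.0 kN

I = πd⁴/64 = π×34.8⁴/64 = 71990 mm⁴.
Effective length L_e = KL = 0.7×2.79 m = 1953 mm.
Euler critical load P_cr = π²EI/L_e² = π²×205000×71990/1953² = 38190 N.
P_allow = P_cr/n = 38190/3.8 = 10050 N.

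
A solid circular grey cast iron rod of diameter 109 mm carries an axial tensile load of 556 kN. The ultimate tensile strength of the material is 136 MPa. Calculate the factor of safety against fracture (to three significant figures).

A = πd²/4 = 9331 mm².
σ = F/A = 556000/9331 = 59.58 MPa.
n = 136/59.58 = 2.282.

n = 2.28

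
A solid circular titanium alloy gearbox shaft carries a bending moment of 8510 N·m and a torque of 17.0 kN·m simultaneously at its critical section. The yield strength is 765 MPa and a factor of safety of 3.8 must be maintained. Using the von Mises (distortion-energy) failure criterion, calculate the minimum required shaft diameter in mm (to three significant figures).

σ_allow = σ_y/n = 765/3.8 = 201.3 MPa.
For a solid shaft σ_b = 32M/(πd³) and τ = 16T/(πd³), so the von Mises stress is σ' = (16/πd³)·√(4M²+3T²).
√(4M²+3T²) = √(4×(8.510×10^6)² + 3×(1.700×10^7)²) = 3.401×10^7 N·mm.
d³ = 16×3.401×10^7/(π×201.3) = 860400 mm³.
d = 95.11 mm.

d = 95.1 mm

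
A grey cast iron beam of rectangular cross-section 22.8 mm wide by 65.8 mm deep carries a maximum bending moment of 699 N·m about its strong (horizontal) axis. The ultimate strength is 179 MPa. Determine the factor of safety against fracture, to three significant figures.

Section modulus S = bh²/6 = 22.8×65.8²/6 = 16450 mm³.
σ = M/S = 699000/16450 = 42.49 MPa.
n = 179/42.49 = 4.213.

n = 4.21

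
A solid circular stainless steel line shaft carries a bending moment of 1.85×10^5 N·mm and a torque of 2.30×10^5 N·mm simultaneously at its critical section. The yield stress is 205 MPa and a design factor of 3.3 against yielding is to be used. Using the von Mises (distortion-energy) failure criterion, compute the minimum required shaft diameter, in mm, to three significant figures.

σ_allow = σ_y/n = 205/3.3 = 62.12 MPa.
For a solid shaft σ_b = 32M/(πd³) and τ = 16T/(πd³), so the von Mises stress is σ' = (16/πd³)·√(4M²+3T²).
√(4M²+3T²) = √(4×(185000)² + 3×(230000)²) = 543700 N·mm.
d³ = 16×543700/(π×62.12) = 44570 mm³.
d = 35.46 mm.

d = 35.5 mm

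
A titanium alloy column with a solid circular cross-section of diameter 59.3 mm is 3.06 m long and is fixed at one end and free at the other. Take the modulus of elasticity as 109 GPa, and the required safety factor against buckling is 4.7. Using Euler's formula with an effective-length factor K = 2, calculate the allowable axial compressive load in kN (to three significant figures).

P_allow = 3.71 kN

I = πd⁴/64 = π×59.3⁴/64 = 607000 mm⁴.
Effective length L_e = KL = 2×3.06 m = 6120 mm.
Euler critical load P_cr = π²EI/L_e² = π²×109000×607000/6120² = 17430 N.
P_allow = P_cr/n = 17430/4.7 = 3709 N.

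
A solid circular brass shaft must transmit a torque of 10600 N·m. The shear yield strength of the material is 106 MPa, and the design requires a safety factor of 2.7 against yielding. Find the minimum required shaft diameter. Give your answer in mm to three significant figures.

Allowable shear stress τ_allow = 106/2.7 = 39.26 MPa.
For a solid shaft τ = 16T/(πd³), so d³ = 16T/(π τ_allow) = 16×1.0600×10^7/(π×39.26) = 1.375×10^6 mm³.
d = (1.375×10^6)^(1/3) = 111.2 mm.

d = 111 mm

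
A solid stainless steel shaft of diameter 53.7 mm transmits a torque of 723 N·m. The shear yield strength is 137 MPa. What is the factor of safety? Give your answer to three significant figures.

n = 5.76

τ = 16T/(πd³) = 16×723000/(π×53.7³) = 23.78 MPa.
n = τ_limit/τ = 137/23.78 = 5.761.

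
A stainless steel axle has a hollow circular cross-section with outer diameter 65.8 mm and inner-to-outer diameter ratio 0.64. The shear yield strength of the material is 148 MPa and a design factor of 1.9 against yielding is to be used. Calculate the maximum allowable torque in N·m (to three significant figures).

T_allow = 3630 N·m

τ_allow = 148/1.9 = 77.89 MPa.
For a hollow shaft T_allow = τ_allow·πd_o³(1−k⁴)/16 with 1−k⁴ = 0.8322, so πd_o³(1−k⁴)/16 = 46550 mm³.
T_allow = 77.89×46550 = 3.626×10^6 N·mm = 3626 N·m.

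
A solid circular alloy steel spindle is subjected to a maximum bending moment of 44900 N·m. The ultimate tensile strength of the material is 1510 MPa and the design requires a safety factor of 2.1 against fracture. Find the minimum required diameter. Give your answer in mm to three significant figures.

σ_allow = 1510/2.1 = 719.0 MPa.
For a solid circular section σ = 32M/(πd³), so d³ = 32M/(π σ_allow) = 32×4.4900×10^7/(π×719.0) = 636000 mm³.
d = 86.00 mm.

d = 86.0 mm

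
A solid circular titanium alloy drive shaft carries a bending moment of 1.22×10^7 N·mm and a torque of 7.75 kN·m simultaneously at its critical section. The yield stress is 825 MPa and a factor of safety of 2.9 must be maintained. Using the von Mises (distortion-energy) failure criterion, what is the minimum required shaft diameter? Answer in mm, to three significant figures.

d = 79.3 mm

σ_allow = σ_y/n = 825/2.9 = 284.5 MPa.
For a solid shaft σ_b = 32M/(πd³) and τ = 16T/(πd³), so the von Mises stress is σ' = (16/πd³)·√(4M²+3T²).
√(4M²+3T²) = √(4×(1.220×10^7)² + 3×(7.750×10^6)²) = 2.785×10^7 N·mm.
d³ = 16×2.785×10^7/(π×284.5) = 498600 mm³.
d = 79.29 mm.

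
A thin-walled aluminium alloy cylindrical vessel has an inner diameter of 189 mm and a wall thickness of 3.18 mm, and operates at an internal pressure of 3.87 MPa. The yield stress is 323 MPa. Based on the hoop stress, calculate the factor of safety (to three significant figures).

n = 2.81

σ_h = pD/(2t) = 3.87×189/(2×3.18) = 115.0 MPa.
n = 323/115.0 = 2.809.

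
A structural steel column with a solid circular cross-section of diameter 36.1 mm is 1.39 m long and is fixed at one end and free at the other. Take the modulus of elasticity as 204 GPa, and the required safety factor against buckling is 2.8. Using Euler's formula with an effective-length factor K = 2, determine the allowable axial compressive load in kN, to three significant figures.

I = πd⁴/64 = π×36.1⁴/64 = 83370 mm⁴.
Effective length L_e = KL = 2×1.39 m = 2780 mm.
Euler critical load P_cr = π²EI/L_e² = π²×204000×83370/2780² = 21720 N.
P_allow = P_cr/n = 21720/2.8 = 7757 N.

P_allow = 7.76 kN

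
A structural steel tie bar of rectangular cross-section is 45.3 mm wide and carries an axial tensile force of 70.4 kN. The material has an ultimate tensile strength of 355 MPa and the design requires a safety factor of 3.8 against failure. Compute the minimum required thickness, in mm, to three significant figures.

t = 16.6 mm

σ_allow = 355/3.8 = 93.42 MPa.
Required area A = F/σ_allow = 70400/93.42 = 753.6 mm².
t = A/w = 753.6/45.3 = 16.64 mm.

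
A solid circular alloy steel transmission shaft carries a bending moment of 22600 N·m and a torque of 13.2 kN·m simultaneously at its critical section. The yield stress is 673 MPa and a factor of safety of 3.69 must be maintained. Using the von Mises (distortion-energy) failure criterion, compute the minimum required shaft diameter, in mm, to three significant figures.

d = 112 mm

σ_allow = σ_y/n = 673/3.69 = 182.4 MPa.
For a solid shaft σ_b = 32M/(πd³) and τ = 16T/(πd³), so the von Mises stress is σ' = (16/πd³)·√(4M²+3T²).
√(4M²+3T²) = √(4×(2.260×10^7)² + 3×(1.320×10^7)²) = 5.065×10^7 N·mm.
d³ = 16×5.065×10^7/(π×182.4) = 1.414×10^6 mm³.
d = 112.3 mm.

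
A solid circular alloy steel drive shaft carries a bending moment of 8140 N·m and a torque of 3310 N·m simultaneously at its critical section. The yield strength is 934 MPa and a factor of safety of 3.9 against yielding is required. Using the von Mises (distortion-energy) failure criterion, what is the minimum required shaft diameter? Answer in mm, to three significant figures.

σ_allow = σ_y/n = 934/3.9 = 239.5 MPa.
For a solid shaft σ_b = 32M/(πd³) and τ = 16T/(πd³), so the von Mises stress is σ' = (16/πd³)·√(4M²+3T²).
√(4M²+3T²) = √(4×(8.140×10^6)² + 3×(3.310×10^6)²) = 1.726×10^7 N·mm.
d³ = 16×1.726×10^7/(π×239.5) = 367100 mm³.
d = 71.60 mm.

d = 71.6 mm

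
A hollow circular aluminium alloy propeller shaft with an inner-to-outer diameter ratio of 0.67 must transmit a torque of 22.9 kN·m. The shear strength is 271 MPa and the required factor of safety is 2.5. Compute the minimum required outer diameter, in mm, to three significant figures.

d_o = 110 mm

τ_allow = 271/2.5 = 108.4 MPa.
For a hollow shaft τ = 16T/[πd_o³(1−k⁴)] with k = 0.67, so 1−k⁴ = 0.7985.
d_o³ = 16T/[π τ_allow (1−k⁴)] = 16×2.2900×10^7/(π×108.4×0.7985) = 1.347×10^6 mm³.
d_o = 110.5 mm.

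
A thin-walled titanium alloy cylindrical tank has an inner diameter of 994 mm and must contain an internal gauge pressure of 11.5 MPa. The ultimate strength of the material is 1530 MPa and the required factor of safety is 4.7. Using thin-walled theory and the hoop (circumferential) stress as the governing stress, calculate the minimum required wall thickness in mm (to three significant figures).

t = 17.6 mm

σ_allow = 1530/4.7 = 325.5 MPa.
Hoop stress σ_h = pD/(2t), so t = pD/(2σ_allow) = 11.5×994/(2×325.5) = 17.56 mm.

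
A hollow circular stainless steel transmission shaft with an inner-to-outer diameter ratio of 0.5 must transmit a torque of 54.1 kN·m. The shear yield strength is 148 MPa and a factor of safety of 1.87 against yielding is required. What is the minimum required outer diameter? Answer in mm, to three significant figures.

d_o = 155 mm

τ_allow = 148/1.87 = 79.14 MPa.
For a hollow shaft τ = 16T/[πd_o³(1−k⁴)] with k = 0.5, so 1−k⁴ = 0.9375.
d_o³ = 16T/[π τ_allow (1−k⁴)] = 16×5.4100×10^7/(π×79.14×0.9375) = 3.713×10^6 mm³.
d_o = 154.9 mm.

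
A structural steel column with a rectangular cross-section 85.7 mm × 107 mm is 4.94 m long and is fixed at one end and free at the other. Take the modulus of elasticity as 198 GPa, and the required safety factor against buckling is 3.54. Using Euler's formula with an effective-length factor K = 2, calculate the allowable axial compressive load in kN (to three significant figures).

Buckling occurs about the weak axis: I_min = h·b³/12 = 107×85.7³/12 = 5.612×10^6 mm⁴ (b = 85.7 mm is the smaller dimension).
Effective length L_e = KL = 2×4.94 m = 9880 mm.
Euler critical load P_cr = π²EI/L_e² = π²×198000×5.612×10^6/9880² = 112400 N.
P_allow = P_cr/n = 112400/3.54 = 31740 N.

P_allow = 31.7 kN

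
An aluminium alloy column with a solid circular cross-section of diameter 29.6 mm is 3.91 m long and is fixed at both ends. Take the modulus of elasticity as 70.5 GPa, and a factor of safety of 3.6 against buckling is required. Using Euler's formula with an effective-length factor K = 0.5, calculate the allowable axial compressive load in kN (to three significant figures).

P_allow = 1.91 kN

I = πd⁴/64 = π×29.6⁴/64 = 37680 mm⁴.
Effective length L_e = KL = 0.5×3.91 m = 1955 mm.
Euler critical load P_cr = π²EI/L_e² = π²×70500×37680/1955² = 6860 N.
P_allow = P_cr/n = 6860/3.6 = 1906 N.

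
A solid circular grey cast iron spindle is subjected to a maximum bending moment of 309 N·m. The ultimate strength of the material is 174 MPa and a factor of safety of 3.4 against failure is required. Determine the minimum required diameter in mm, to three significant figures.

d = 39.5 mm

σ_allow = 174/3.4 = 51.18 MPa.
For a solid circular section σ = 32M/(πd³), so d³ = 32M/(π σ_allow) = 32×309000/(π×51.18) = 61500 mm³.
d = 39.47 mm.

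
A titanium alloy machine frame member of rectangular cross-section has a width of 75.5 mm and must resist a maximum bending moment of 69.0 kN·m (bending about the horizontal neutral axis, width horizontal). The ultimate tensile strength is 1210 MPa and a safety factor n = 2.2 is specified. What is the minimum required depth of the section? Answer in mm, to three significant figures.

h = 99.8 mm

σ_allow = 1210/2.2 = 550.0 MPa.
For a rectangular section σ = 6M/(bh²), so h² = 6M/(b σ_allow) = 6×6.9000×10^7/(75.5×550.0) = 9970 mm².
h = 99.85 mm.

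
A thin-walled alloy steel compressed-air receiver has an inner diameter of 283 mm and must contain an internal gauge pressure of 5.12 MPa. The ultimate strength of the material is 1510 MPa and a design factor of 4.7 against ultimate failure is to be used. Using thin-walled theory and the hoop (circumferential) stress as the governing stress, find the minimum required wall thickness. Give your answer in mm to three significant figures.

t = 2.26 mm

σ_allow = 1510/4.7 = 321.3 MPa.
Hoop stress σ_h = pD/(2t), so t = pD/(2σ_allow) = 5.12×283/(2×321.3) = 2.255 mm.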